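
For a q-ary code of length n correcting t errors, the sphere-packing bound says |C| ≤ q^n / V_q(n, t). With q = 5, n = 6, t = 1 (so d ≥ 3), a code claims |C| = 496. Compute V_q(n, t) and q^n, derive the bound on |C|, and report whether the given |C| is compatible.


V_q(n, t) = 25, q^n = 15625, Hamming bound = 625, |C| = 496 ≤ bound (satisfied).

Step 1: Compute V_q(n, t) = Σ_{j=0}^1 C(n, j) (q−1)^j.
  j = 0: C(6,0)·(4)^0 = 1·1 = 1.
  j = 1: C(6,1)·(4)^1 = 6·4 = 24.
  V_q(n, t) = 1 + 24 = 25.
Step 2: q^n = 5^6 = 15625.
Step 3: Hamming bound ⌊q^n / V_q(n,t)⌋ = ⌊15625/25⌋ = 625.
Step 4: Compare |C| = 496 to 625: satisfied.
The claimed |C| lies below the Hamming bound.


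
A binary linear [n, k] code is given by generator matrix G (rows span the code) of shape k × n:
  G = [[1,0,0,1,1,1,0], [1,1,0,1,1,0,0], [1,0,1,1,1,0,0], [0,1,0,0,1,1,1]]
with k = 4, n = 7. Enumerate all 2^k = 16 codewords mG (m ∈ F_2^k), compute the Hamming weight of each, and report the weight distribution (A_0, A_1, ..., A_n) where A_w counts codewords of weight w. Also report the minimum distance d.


Weight distribution: A_0 = 1, A_2 = 4, A_4 = 9, A_6 = 2. Minimum distance d = 2.

Enumerate all 2^4 = 16 messages m ∈ F_2^4.
For each, compute codeword c = mG in F_2^7, then tally its weight.
  m = 0000 → c = 0000000, weight = 0.
  m = 1000 → c = 1001110, weight = 4.
  m = 0100 → c = 1101100, weight = 4.
  m = 1100 → c = 0100010, weight = 2.
  m = 0010 → c = 1011100, weight = 4.
  m = 1010 → c = 0010010, weight = 2.
  m = 0110 → c = 0110000, weight = 2.
  m = 1110 → c = 1111110, weight = 6.
  m = 0001 → c = 0100111, weight = 4.
  m = 1001 → c = 1101001, weight = 4.
  m = 0101 → c = 1001011, weight = 4.
  m = 1101 → c = 0000101, weight = 2.
  m = 0011 → c = 1111011, weight = 6.
  m = 1011 → c = 0110101, weight = 4.
  m = 0111 → c = 0010111, weight = 4.
  m = 1111 → c = 1011001, weight = 4.
Tally weights:
  weight 0: 1 codewords.
  weight 2: 4 codewords.
  weight 4: 9 codewords.
  weight 6: 2 codewords.
Minimum distance d = smallest w > 0 with A_w > 0 = 2.
Sanity: Σ A_w = 16 = 2^4 = 16 ✓.


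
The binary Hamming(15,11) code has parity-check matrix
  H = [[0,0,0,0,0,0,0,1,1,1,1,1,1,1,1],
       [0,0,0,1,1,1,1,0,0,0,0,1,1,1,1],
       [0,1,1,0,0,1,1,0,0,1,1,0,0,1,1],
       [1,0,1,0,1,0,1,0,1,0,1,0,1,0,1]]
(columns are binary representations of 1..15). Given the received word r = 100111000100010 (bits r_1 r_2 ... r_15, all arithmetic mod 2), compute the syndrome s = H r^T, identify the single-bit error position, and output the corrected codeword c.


s = (0, 0, 1, 0)^T, error position = 2, corrected codeword c = 110111000100010

Compute s = H r^T mod 2 one row at a time:
  s_1 = 0 + 0 + 1 + 0 + 0 + 0 + 1 + 0 = 2 ≡ 0 (mod 2).
  s_2 = 1 + 1 + 1 + 0 + 0 + 0 + 1 + 0 = 4 ≡ 0 (mod 2).
  s_3 = 0 + 0 + 1 + 0 + 1 + 0 + 1 + 0 = 3 ≡ 1 (mod 2).
  s_4 = 1 + 0 + 1 + 0 + 0 + 0 + 0 + 0 = 2 ≡ 0 (mod 2).
s = (0, 0, 1, 0)^T — this equals column 2 of H (binary 0010), so error is at position 2.
Correct: flip bit 2 of r = 100111000100010 to get c = 110111000100010.


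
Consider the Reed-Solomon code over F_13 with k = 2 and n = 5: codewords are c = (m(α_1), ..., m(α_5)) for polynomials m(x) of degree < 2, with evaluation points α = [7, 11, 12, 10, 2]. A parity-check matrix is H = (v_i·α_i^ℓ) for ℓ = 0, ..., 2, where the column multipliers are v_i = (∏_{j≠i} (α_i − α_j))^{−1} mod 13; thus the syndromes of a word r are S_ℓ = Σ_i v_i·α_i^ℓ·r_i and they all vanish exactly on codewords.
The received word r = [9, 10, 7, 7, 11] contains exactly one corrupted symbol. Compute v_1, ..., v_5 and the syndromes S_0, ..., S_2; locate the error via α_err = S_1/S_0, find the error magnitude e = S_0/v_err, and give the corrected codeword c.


S = (8, 2, 7), error at position 4, error magnitude e = 7, c = [9, 10, 7, 0, 11].

Step 1: column multipliers v_i = (∏_{j≠i}(α_i − α_j))^{−1} mod 13.
  i = 1 (α = 7): (7−11)(7−12)(7−10)(7−2) = (−4)·(−5)·(−3)·5 = −300 ≡ 12, so v_1 = 12^{−1} = 12 (mod 13).
  i = 2 (α = 11): (11−7)(11−12)(11−10)(11−2) = 4·(−1)·1·9 = −36 ≡ 3, so v_2 = 3^{−1} = 9 (mod 13).
  i = 3 (α = 12): (12−7)(12−11)(12−10)(12−2) = 5·1·2·10 = 100 ≡ 9, so v_3 = 9^{−1} = 3 (mod 13).
  i = 4 (α = 10): (10−7)(10−11)(10−12)(10−2) = 3·(−1)·(−2)·8 = 48 ≡ 9, so v_4 = 9^{−1} = 3 (mod 13).
  i = 5 (α = 2): (2−7)(2−11)(2−12)(2−10) = (−5)·(−9)·(−10)·(−8) = 3600 ≡ 12, so v_5 = 12^{−1} = 12 (mod 13).
  v = [12, 9, 3, 3, 12].
Step 2: syndromes of r = [9, 10, 7, 7, 11] (all sums mod 13).
  S_0 = Σ v_i r_i = 12·9 + 9·10 + 3·7 + 3·7 + 12·11 = 372 ≡ 8.
  S_1 = Σ v_i α_i r_i = 12·7·9 + 9·11·10 + 3·12·7 + 3·10·7 + 12·2·11 = 2472 ≡ 2.
  α_i^2 mod 13 = [10, 4, 1, 9, 4].
  S_2 = Σ v_i α_i^2 r_i = 12·10·9 + 9·4·10 + 3·1·7 + 3·9·7 + 12·4·11 = 2178 ≡ 7.
  S = (8, 2, 7) ≠ 0, so r is not a codeword (an error is present).
Step 3: locate the error. For a single error e at position i, S_ℓ = v_i·e·α_i^ℓ, so α_err = S_1/S_0.
  S_0^{−1} = 8^{−1} = 5 (mod 13), so α_err = 2·5 = 10 ≡ 10 = α_4. Error position i = 4.
  Consistency check: S_2/S_1 = 7·7 = 49 ≡ 10 = α_err ✓ (single-error assumption holds).
Step 4: error magnitude e = S_0/v_4 = S_0·∏_{j≠4}(α_4 − α_j) = 8·9 = 72 ≡ 7 (mod 13).
Step 5: correct position 4: c_4 = r_4 − e = 7 − 7 ≡ 0 (mod 13). Hence c = [9, 10, 7, 0, 11].
  Check: interpolating c through the α_i gives m(x) = 4 + 10·x (degree < 2) with m(α_i) = c_i for every i, so c is indeed a codeword.


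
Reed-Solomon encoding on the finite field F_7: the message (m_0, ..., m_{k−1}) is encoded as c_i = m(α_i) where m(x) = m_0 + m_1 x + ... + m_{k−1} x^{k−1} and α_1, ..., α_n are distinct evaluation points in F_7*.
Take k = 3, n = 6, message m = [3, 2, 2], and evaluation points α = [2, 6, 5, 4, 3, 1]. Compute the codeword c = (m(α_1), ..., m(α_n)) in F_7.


c = [1, 3, 0, 1, 6, 0]

Message polynomial: m(x) = 3 + 2·x + 2·x^2 (mod 7).
For each evaluation point α_i, compute m(α_i) mod 7:
  α_1 = 2: Horner steps 2 → 6 → 1, so m(2) = 1.
  α_2 = 6: Horner steps 2 → 0 → 3, so m(6) = 3.
  α_3 = 5: Horner steps 2 → 5 → 0, so m(5) = 0.
  α_4 = 4: Horner steps 2 → 3 → 1, so m(4) = 1.
  α_5 = 3: Horner steps 2 → 1 → 6, so m(3) = 6.
  α_6 = 1: Horner steps 2 → 4 → 0, so m(1) = 0.
Codeword c = [1, 3, 0, 1, 6, 0] ∈ F_7^6.


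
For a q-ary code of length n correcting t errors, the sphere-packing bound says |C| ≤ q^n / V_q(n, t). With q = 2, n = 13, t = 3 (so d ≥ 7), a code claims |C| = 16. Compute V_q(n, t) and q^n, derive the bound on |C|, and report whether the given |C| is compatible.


V_q(n, t) = 378, q^n = 8192, Hamming bound = 21, |C| = 16 ≤ bound (satisfied).

Step 1: Compute V_q(n, t) = Σ_{j=0}^3 C(n, j) (q−1)^j.
  j = 0: C(13,0)·(1)^0 = 1·1 = 1.
  j = 1: C(13,1)·(1)^1 = 13·1 = 13.
  j = 2: C(13,2)·(1)^2 = 78·1 = 78.
  j = 3: C(13,3)·(1)^3 = 286·1 = 286.
  V_q(n, t) = 1 + 13 + 78 + 286 = 378.
Step 2: q^n = 2^13 = 8192.
Step 3: Hamming bound ⌊q^n / V_q(n,t)⌋ = ⌊8192/378⌋ = 21.
Step 4: Compare |C| = 16 to 21: satisfied.
The claimed |C| lies below the Hamming bound.


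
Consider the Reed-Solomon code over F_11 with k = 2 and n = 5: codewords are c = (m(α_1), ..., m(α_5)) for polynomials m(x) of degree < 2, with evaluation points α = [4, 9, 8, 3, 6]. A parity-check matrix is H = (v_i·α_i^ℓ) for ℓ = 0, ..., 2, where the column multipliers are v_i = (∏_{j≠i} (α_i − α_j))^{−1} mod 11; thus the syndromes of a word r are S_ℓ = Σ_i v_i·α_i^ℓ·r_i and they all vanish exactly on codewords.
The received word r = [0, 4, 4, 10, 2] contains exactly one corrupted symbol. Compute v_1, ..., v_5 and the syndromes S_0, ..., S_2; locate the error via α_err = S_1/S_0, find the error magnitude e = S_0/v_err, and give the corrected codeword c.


S = (5, 1, 9), error at position 2, error magnitude e = 10, c = [0, 5, 4, 10, 2].

Step 1: column multipliers v_i = (∏_{j≠i}(α_i − α_j))^{−1} mod 11.
  i = 1 (α = 4): (4−9)(4−8)(4−3)(4−6) = (−5)·(−4)·1·(−2) = −40 ≡ 4, so v_1 = 4^{−1} = 3 (mod 11).
  i = 2 (α = 9): (9−4)(9−8)(9−3)(9−6) = 5·1·6·3 = 90 ≡ 2, so v_2 = 2^{−1} = 6 (mod 11).
  i = 3 (α = 8): (8−4)(8−9)(8−3)(8−6) = 4·(−1)·5·2 = −40 ≡ 4, so v_3 = 4^{−1} = 3 (mod 11).
  i = 4 (α = 3): (3−4)(3−9)(3−8)(3−6) = (−1)·(−6)·(−5)·(−3) = 90 ≡ 2, so v_4 = 2^{−1} = 6 (mod 11).
  i = 5 (α = 6): (6−4)(6−9)(6−8)(6−3) = 2·(−3)·(−2)·3 = 36 ≡ 3, so v_5 = 3^{−1} = 4 (mod 11).
  v = [3, 6, 3, 6, 4].
Step 2: syndromes of r = [0, 4, 4, 10, 2] (all sums mod 11).
  S_0 = Σ v_i r_i = 3·0 + 6·4 + 3·4 + 6·10 + 4·2 = 104 ≡ 5.
  S_1 = Σ v_i α_i r_i = 3·4·0 + 6·9·4 + 3·8·4 + 6·3·10 + 4·6·2 = 540 ≡ 1.
  α_i^2 mod 11 = [5, 4, 9, 9, 3].
  S_2 = Σ v_i α_i^2 r_i = 3·5·0 + 6·4·4 + 3·9·4 + 6·9·10 + 4·3·2 = 768 ≡ 9.
  S = (5, 1, 9) ≠ 0, so r is not a codeword (an error is present).
Step 3: locate the error. For a single error e at position i, S_ℓ = v_i·e·α_i^ℓ, so α_err = S_1/S_0.
  S_0^{−1} = 5^{−1} = 9 (mod 11), so α_err = 1·9 = 9 ≡ 9 = α_2. Error position i = 2.
  Consistency check: S_2/S_1 = 9·1 = 9 ≡ 9 = α_err ✓ (single-error assumption holds).
Step 4: error magnitude e = S_0/v_2 = S_0·∏_{j≠2}(α_2 − α_j) = 5·2 = 10 ≡ 10 (mod 11).
Step 5: correct position 2: c_2 = r_2 − e = 4 − 10 ≡ 5 (mod 11). Hence c = [0, 5, 4, 10, 2].
  Check: interpolating c through the α_i gives m(x) = 7 + 1·x (degree < 2) with m(α_i) = c_i for every i, so c is indeed a codeword.


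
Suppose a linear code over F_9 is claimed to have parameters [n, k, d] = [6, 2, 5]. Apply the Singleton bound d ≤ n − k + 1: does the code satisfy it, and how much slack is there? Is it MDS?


Singleton RHS = n − k + 1 = 5, slack = 0, bound satisfied, MDS.

Singleton bound: d ≤ n − k + 1.
Here n = 6, k = 2, so n − k + 1 = 5.
Given d = 5, check d ≤ 5: YES.
Slack = (n − k + 1) − d = 0.
The code is MDS (slack = 0).
Description: the claimed parameters are [6, 2, 5]_9; such a code would be MDS (meets Singleton bound).


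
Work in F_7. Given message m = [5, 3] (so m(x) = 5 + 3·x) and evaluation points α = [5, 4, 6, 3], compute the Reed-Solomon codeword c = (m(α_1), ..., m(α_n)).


c = [6, 3, 2, 0]

Message polynomial: m(x) = 5 + 3·x (mod 7).
For each evaluation point α_i, compute m(α_i) mod 7:
  α_1 = 5: Horner steps 3 → 6, so m(5) = 6.
  α_2 = 4: Horner steps 3 → 3, so m(4) = 3.
  α_3 = 6: Horner steps 3 → 2, so m(6) = 2.
  α_4 = 3: Horner steps 3 → 0, so m(3) = 0.
Codeword c = [6, 3, 2, 0] ∈ F_7^4.


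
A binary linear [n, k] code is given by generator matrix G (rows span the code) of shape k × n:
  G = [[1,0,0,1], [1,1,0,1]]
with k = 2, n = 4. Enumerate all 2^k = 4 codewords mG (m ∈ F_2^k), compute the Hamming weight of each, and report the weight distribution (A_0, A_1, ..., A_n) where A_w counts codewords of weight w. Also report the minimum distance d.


Weight distribution: A_0 = 1, A_1 = 1, A_2 = 1, A_3 = 1. Minimum distance d = 1.

Enumerate all 2^2 = 4 messages m ∈ F_2^2.
For each, compute codeword c = mG in F_2^4, then tally its weight.
  m = 00 → c = 0000, weight = 0.
  m = 10 → c = 1001, weight = 2.
  m = 01 → c = 1101, weight = 3.
  m = 11 → c = 0100, weight = 1.
Tally weights:
  weight 0: 1 codewords.
  weight 1: 1 codewords.
  weight 2: 1 codewords.
  weight 3: 1 codewords.
Minimum distance d = smallest w > 0 with A_w > 0 = 1.
Sanity: Σ A_w = 4 = 2^2 = 4 ✓.


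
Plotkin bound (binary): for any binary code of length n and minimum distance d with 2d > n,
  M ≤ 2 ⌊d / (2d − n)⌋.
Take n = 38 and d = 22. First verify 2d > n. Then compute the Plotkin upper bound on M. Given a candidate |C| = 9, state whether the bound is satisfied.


Plotkin bound M ≤ 6; given |C| = 9 > bound (violated).

Check applicability: 2d = 44, n = 38.
2d − n = 6 > 0, so Plotkin applies.
Compute d/(2d−n) = 22/6 ≈ 3.6667.
⌊d/(2d−n)⌋ = 3.
Plotkin bound: M ≤ 2·3 = 6.
Given |C| = 9, check: VIOLATED.
This |C| is above the Plotkin bound, so no binary code with n = 38, d = 22 and 9 codewords exists.


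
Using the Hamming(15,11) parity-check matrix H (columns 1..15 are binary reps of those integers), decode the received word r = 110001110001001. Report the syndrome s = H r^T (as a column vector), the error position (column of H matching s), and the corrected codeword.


s = (1, 0, 0, 1)^T, error position = 9, corrected codeword c = 110001111001001

Compute s = H r^T mod 2 one row at a time:
  s_1 = 1 + 0 + 0 + 0 + 1 + 0 + 0 + 1 = 3 ≡ 1 (mod 2).
  s_2 = 0 + 0 + 1 + 1 + 1 + 0 + 0 + 1 = 4 ≡ 0 (mod 2).
  s_3 = 1 + 0 + 1 + 1 + 0 + 0 + 0 + 1 = 4 ≡ 0 (mod 2).
  s_4 = 1 + 0 + 0 + 1 + 0 + 0 + 0 + 1 = 3 ≡ 1 (mod 2).
s = (1, 0, 0, 1)^T — this equals column 9 of H (binary 1001), so error is at position 9.
Correct: flip bit 9 of r = 110001110001001 to get c = 110001111001001.


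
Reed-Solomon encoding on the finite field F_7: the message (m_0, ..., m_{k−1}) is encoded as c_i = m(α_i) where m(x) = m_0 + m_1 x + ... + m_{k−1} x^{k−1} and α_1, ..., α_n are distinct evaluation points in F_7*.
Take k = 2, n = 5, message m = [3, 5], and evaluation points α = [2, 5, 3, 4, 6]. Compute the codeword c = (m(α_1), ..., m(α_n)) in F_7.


c = [6, 0, 4, 2, 5]

Message polynomial: m(x) = 3 + 5·x (mod 7).
For each evaluation point α_i, compute m(α_i) mod 7:
  α_1 = 2: Horner steps 5 → 6, so m(2) = 6.
  α_2 = 5: Horner steps 5 → 0, so m(5) = 0.
  α_3 = 3: Horner steps 5 → 4, so m(3) = 4.
  α_4 = 4: Horner steps 5 → 2, so m(4) = 2.
  α_5 = 6: Horner steps 5 → 5, so m(6) = 5.
Codeword c = [6, 0, 4, 2, 5] ∈ F_7^5.


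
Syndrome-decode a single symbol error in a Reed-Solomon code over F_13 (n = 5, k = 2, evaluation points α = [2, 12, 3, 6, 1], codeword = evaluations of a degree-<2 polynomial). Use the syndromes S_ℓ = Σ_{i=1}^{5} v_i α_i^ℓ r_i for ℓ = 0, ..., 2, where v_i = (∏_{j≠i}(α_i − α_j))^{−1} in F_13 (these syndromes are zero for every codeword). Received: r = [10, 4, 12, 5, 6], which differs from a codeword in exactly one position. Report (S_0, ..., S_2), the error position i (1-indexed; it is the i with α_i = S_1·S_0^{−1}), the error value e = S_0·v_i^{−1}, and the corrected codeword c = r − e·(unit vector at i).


S = (4, 4, 4), error at position 5, error magnitude e = 11, c = [10, 4, 12, 5, 8].

Step 1: column multipliers v_i = (∏_{j≠i}(α_i − α_j))^{−1} mod 13.
  i = 1 (α = 2): (2−12)(2−3)(2−6)(2−1) = (−10)·(−1)·(−4)·1 = −40 ≡ 12, so v_1 = 12^{−1} = 12 (mod 13).
  i = 2 (α = 12): (12−2)(12−3)(12−6)(12−1) = 10·9·6·11 = 5940 ≡ 12, so v_2 = 12^{−1} = 12 (mod 13).
  i = 3 (α = 3): (3−2)(3−12)(3−6)(3−1) = 1·(−9)·(−3)·2 = 54 ≡ 2, so v_3 = 2^{−1} = 7 (mod 13).
  i = 4 (α = 6): (6−2)(6−12)(6−3)(6−1) = 4·(−6)·3·5 = −360 ≡ 4, so v_4 = 4^{−1} = 10 (mod 13).
  i = 5 (α = 1): (1−2)(1−12)(1−3)(1−6) = (−1)·(−11)·(−2)·(−5) = 110 ≡ 6, so v_5 = 6^{−1} = 11 (mod 13).
  v = [12, 12, 7, 10, 11].
Step 2: syndromes of r = [10, 4, 12, 5, 6] (all sums mod 13).
  S_0 = Σ v_i r_i = 12·10 + 12·4 + 7·12 + 10·5 + 11·6 = 368 ≡ 4.
  S_1 = Σ v_i α_i r_i = 12·2·10 + 12·12·4 + 7·3·12 + 10·6·5 + 11·1·6 = 1434 ≡ 4.
  α_i^2 mod 13 = [4, 1, 9, 10, 1].
  S_2 = Σ v_i α_i^2 r_i = 12·4·10 + 12·1·4 + 7·9·12 + 10·10·5 + 11·1·6 = 1850 ≡ 4.
  S = (4, 4, 4) ≠ 0, so r is not a codeword (an error is present).
Step 3: locate the error. For a single error e at position i, S_ℓ = v_i·e·α_i^ℓ, so α_err = S_1/S_0.
  S_0^{−1} = 4^{−1} = 10 (mod 13), so α_err = 4·10 = 40 ≡ 1 = α_5. Error position i = 5.
  Consistency check: S_2/S_1 = 4·10 = 40 ≡ 1 = α_err ✓ (single-error assumption holds).
Step 4: error magnitude e = S_0/v_5 = S_0·∏_{j≠5}(α_5 − α_j) = 4·6 = 24 ≡ 11 (mod 13).
Step 5: correct position 5: c_5 = r_5 − e = 6 − 11 ≡ 8 (mod 13). Hence c = [10, 4, 12, 5, 8].
  Check: interpolating c through the α_i gives m(x) = 6 + 2·x (degree < 2) with m(α_i) = c_i for every i, so c is indeed a codeword.


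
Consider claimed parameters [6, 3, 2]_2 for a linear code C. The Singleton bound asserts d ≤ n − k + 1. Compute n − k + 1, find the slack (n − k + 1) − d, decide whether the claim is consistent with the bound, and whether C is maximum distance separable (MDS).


Singleton RHS = n − k + 1 = 4, slack = 2, bound satisfied, not MDS.

Singleton bound: d ≤ n − k + 1.
Here n = 6, k = 3, so n − k + 1 = 4.
Given d = 2, check d ≤ 4: YES.
Slack = (n − k + 1) − d = 2.
The code is NOT MDS (slack = 2 > 0).
Description: the claimed parameters are [6, 3, 2]_2; such a code would be non-MDS.


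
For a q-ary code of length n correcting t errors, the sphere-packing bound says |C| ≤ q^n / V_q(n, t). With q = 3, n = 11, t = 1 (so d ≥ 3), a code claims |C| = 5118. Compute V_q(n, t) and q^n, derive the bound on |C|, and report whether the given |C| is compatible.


V_q(n, t) = 23, q^n = 177147, Hamming bound = 7702, |C| = 5118 ≤ bound (satisfied).

Step 1: Compute V_q(n, t) = Σ_{j=0}^1 C(n, j) (q−1)^j.
  j = 0: C(11,0)·(2)^0 = 1·1 = 1.
  j = 1: C(11,1)·(2)^1 = 11·2 = 22.
  V_q(n, t) = 1 + 22 = 23.
Step 2: q^n = 3^11 = 177147.
Step 3: Hamming bound ⌊q^n / V_q(n,t)⌋ = ⌊177147/23⌋ = 7702.
Step 4: Compare |C| = 5118 to 7702: satisfied.
The claimed |C| lies below the Hamming bound.


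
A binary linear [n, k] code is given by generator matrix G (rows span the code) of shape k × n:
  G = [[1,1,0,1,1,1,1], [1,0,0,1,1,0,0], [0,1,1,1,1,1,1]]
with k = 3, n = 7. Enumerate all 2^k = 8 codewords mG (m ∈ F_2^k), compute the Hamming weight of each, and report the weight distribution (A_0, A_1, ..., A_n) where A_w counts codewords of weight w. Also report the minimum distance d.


Weight distribution: A_0 = 1, A_2 = 1, A_3 = 3, A_5 = 1, A_6 = 2. Minimum distance d = 2.

Enumerate all 2^3 = 8 messages m ∈ F_2^3.
For each, compute codeword c = mG in F_2^7, then tally its weight.
  m = 000 → c = 0000000, weight = 0.
  m = 100 → c = 1101111, weight = 6.
  m = 010 → c = 1001100, weight = 3.
  m = 110 → c = 0100011, weight = 3.
  m = 001 → c = 0111111, weight = 6.
  m = 101 → c = 1010000, weight = 2.
  m = 011 → c = 1110011, weight = 5.
  m = 111 → c = 0011100, weight = 3.
Tally weights:
  weight 0: 1 codewords.
  weight 2: 1 codewords.
  weight 3: 3 codewords.
  weight 5: 1 codewords.
  weight 6: 2 codewords.
Minimum distance d = smallest w > 0 with A_w > 0 = 2.
Sanity: Σ A_w = 8 = 2^3 = 8 ✓.


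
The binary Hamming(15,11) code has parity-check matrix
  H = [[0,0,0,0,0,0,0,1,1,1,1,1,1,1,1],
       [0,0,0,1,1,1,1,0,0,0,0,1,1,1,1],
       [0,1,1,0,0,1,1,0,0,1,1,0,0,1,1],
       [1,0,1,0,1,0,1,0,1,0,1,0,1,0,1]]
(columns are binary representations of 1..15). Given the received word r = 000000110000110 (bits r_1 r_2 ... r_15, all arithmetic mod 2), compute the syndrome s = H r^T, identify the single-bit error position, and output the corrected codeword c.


s = (1, 1, 0, 0)^T, error position = 12, corrected codeword c = 000000110001110

Compute s = H r^T mod 2 one row at a time:
  s_1 = 1 + 0 + 0 + 0 + 0 + 1 + 1 + 0 = 3 ≡ 1 (mod 2).
  s_2 = 0 + 0 + 0 + 1 + 0 + 1 + 1 + 0 = 3 ≡ 1 (mod 2).
  s_3 = 0 + 0 + 0 + 1 + 0 + 0 + 1 + 0 = 2 ≡ 0 (mod 2).
  s_4 = 0 + 0 + 0 + 1 + 0 + 0 + 1 + 0 = 2 ≡ 0 (mod 2).
s = (1, 1, 0, 0)^T — this equals column 12 of H (binary 1100), so error is at position 12.
Correct: flip bit 12 of r = 000000110000110 to get c = 000000110001110.


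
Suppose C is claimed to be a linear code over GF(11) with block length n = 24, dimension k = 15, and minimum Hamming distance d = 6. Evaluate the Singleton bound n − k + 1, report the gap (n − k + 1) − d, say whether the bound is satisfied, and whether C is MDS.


Singleton RHS = n − k + 1 = 10, slack = 4, bound satisfied, not MDS.

Singleton bound: d ≤ n − k + 1.
Here n = 24, k = 15, so n − k + 1 = 10.
Given d = 6, check d ≤ 10: YES.
Slack = (n − k + 1) − d = 4.
The code is NOT MDS (slack = 4 > 0).
Description: the claimed parameters are [24, 15, 6]_11; such a code would be non-MDS.


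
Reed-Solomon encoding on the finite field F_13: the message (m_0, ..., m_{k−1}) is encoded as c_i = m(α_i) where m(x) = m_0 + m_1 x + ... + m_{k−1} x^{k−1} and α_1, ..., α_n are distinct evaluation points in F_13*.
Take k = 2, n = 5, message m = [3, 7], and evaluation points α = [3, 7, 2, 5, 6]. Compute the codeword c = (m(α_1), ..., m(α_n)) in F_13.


c = [11, 0, 4, 12, 6]

Message polynomial: m(x) = 3 + 7·x (mod 13).
For each evaluation point α_i, compute m(α_i) mod 13:
  α_1 = 3: Horner steps 7 → 11, so m(3) = 11.
  α_2 = 7: Horner steps 7 → 0, so m(7) = 0.
  α_3 = 2: Horner steps 7 → 4, so m(2) = 4.
  α_4 = 5: Horner steps 7 → 12, so m(5) = 12.
  α_5 = 6: Horner steps 7 → 6, so m(6) = 6.
Codeword c = [11, 0, 4, 12, 6] ∈ F_13^5.


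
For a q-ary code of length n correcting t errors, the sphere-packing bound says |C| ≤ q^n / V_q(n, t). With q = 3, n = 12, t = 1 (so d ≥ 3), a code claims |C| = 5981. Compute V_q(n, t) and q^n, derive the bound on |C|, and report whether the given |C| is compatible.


V_q(n, t) = 25, q^n = 531441, Hamming bound = 21257, |C| = 5981 ≤ bound (satisfied).

Step 1: Compute V_q(n, t) = Σ_{j=0}^1 C(n, j) (q−1)^j.
  j = 0: C(12,0)·(2)^0 = 1·1 = 1.
  j = 1: C(12,1)·(2)^1 = 12·2 = 24.
  V_q(n, t) = 1 + 24 = 25.
Step 2: q^n = 3^12 = 531441.
Step 3: Hamming bound ⌊q^n / V_q(n,t)⌋ = ⌊531441/25⌋ = 21257.
Step 4: Compare |C| = 5981 to 21257: satisfied.
The claimed |C| lies below the Hamming bound.


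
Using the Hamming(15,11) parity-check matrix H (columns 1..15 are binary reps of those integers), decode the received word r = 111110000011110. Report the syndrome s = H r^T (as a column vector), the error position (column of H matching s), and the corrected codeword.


s = (0, 1, 0, 1)^T, error position = 5, corrected codeword c = 111100000011110

Compute s = H r^T mod 2 one row at a time:
  s_1 = 0 + 0 + 0 + 1 + 1 + 1 + 1 + 0 = 4 ≡ 0 (mod 2).
  s_2 = 1 + 1 + 0 + 0 + 1 + 1 + 1 + 0 = 5 ≡ 1 (mod 2).
  s_3 = 1 + 1 + 0 + 0 + 0 + 1 + 1 + 0 = 4 ≡ 0 (mod 2).
  s_4 = 1 + 1 + 1 + 0 + 0 + 1 + 1 + 0 = 5 ≡ 1 (mod 2).
s = (0, 1, 0, 1)^T — this equals column 5 of H (binary 0101), so error is at position 5.
Correct: flip bit 5 of r = 111110000011110 to get c = 111100000011110.


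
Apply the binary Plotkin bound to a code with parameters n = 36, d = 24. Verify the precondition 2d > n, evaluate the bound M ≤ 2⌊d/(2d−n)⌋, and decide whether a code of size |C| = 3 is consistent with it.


Plotkin bound M ≤ 4; given |C| = 3 ≤ bound (satisfied).

Check applicability: 2d = 48, n = 36.
2d − n = 12 > 0, so Plotkin applies.
Compute d/(2d−n) = 24/12 ≈ 2.0000.
⌊d/(2d−n)⌋ = 2.
Plotkin bound: M ≤ 2·2 = 4.
Given |C| = 3, check: satisfied.
This |C| is below the Plotkin bound.


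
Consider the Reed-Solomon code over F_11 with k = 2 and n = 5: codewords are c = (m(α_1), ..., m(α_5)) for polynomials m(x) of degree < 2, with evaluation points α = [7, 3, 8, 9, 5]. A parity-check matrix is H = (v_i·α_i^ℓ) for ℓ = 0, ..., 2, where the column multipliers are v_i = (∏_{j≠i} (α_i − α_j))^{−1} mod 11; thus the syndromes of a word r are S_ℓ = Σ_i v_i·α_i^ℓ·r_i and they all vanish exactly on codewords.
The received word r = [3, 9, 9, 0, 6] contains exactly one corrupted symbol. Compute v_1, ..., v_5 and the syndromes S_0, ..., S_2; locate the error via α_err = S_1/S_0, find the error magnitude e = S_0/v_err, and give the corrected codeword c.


S = (5, 7, 1), error at position 3, error magnitude e = 2, c = [3, 9, 7, 0, 6].

Step 1: column multipliers v_i = (∏_{j≠i}(α_i − α_j))^{−1} mod 11.
  i = 1 (α = 7): (7−3)(7−8)(7−9)(7−5) = 4·(−1)·(−2)·2 = 16 ≡ 5, so v_1 = 5^{−1} = 9 (mod 11).
  i = 2 (α = 3): (3−7)(3−8)(3−9)(3−5) = (−4)·(−5)·(−6)·(−2) = 240 ≡ 9, so v_2 = 9^{−1} = 5 (mod 11).
  i = 3 (α = 8): (8−7)(8−3)(8−9)(8−5) = 1·5·(−1)·3 = −15 ≡ 7, so v_3 = 7^{−1} = 8 (mod 11).
  i = 4 (α = 9): (9−7)(9−3)(9−8)(9−5) = 2·6·1·4 = 48 ≡ 4, so v_4 = 4^{−1} = 3 (mod 11).
  i = 5 (α = 5): (5−7)(5−3)(5−8)(5−9) = (−2)·2·(−3)·(−4) = −48 ≡ 7, so v_5 = 7^{−1} = 8 (mod 11).
  v = [9, 5, 8, 3, 8].
Step 2: syndromes of r = [3, 9, 9, 0, 6] (all sums mod 11).
  S_0 = Σ v_i r_i = 9·3 + 5·9 + 8·9 + 3·0 + 8·6 = 192 ≡ 5.
  S_1 = Σ v_i α_i r_i = 9·7·3 + 5·3·9 + 8·8·9 + 3·9·0 + 8·5·6 = 1140 ≡ 7.
  α_i^2 mod 11 = [5, 9, 9, 4, 3].
  S_2 = Σ v_i α_i^2 r_i = 9·5·3 + 5·9·9 + 8·9·9 + 3·4·0 + 8·3·6 = 1332 ≡ 1.
  S = (5, 7, 1) ≠ 0, so r is not a codeword (an error is present).
Step 3: locate the error. For a single error e at position i, S_ℓ = v_i·e·α_i^ℓ, so α_err = S_1/S_0.
  S_0^{−1} = 5^{−1} = 9 (mod 11), so α_err = 7·9 = 63 ≡ 8 = α_3. Error position i = 3.
  Consistency check: S_2/S_1 = 1·8 = 8 ≡ 8 = α_err ✓ (single-error assumption holds).
Step 4: error magnitude e = S_0/v_3 = S_0·∏_{j≠3}(α_3 − α_j) = 5·7 = 35 ≡ 2 (mod 11).
Step 5: correct position 3: c_3 = r_3 − e = 9 − 2 ≡ 7 (mod 11). Hence c = [3, 9, 7, 0, 6].
  Check: interpolating c through the α_i gives m(x) = 8 + 4·x (degree < 2) with m(α_i) = c_i for every i, so c is indeed a codeword.


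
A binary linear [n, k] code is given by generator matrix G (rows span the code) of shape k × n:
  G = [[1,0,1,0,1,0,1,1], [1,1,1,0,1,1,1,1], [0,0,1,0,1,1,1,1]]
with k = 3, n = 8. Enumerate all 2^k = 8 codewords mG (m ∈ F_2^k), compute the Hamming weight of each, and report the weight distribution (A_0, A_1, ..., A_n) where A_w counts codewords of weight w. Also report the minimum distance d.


Weight distribution: A_0 = 1, A_2 = 3, A_5 = 3, A_7 = 1. Minimum distance d = 2.

Enumerate all 2^3 = 8 messages m ∈ F_2^3.
For each, compute codeword c = mG in F_2^8, then tally its weight.
  m = 000 → c = 00000000, weight = 0.
  m = 100 → c = 10101011, weight = 5.
  m = 010 → c = 11101111, weight = 7.
  m = 110 → c = 01000100, weight = 2.
  m = 001 → c = 00101111, weight = 5.
  m = 101 → c = 10000100, weight = 2.
  m = 011 → c = 11000000, weight = 2.
  m = 111 → c = 01101011, weight = 5.
Tally weights:
  weight 0: 1 codewords.
  weight 2: 3 codewords.
  weight 5: 3 codewords.
  weight 7: 1 codewords.
Minimum distance d = smallest w > 0 with A_w > 0 = 2.
Sanity: Σ A_w = 8 = 2^3 = 8 ✓.


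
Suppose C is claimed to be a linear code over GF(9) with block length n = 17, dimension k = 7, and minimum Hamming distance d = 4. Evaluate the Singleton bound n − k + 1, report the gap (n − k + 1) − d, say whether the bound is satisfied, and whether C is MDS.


Singleton RHS = n − k + 1 = 11, slack = 7, bound satisfied, not MDS.

Singleton bound: d ≤ n − k + 1.
Here n = 17, k = 7, so n − k + 1 = 11.
Given d = 4, check d ≤ 11: YES.
Slack = (n − k + 1) − d = 7.
The code is NOT MDS (slack = 7 > 0).
Description: the claimed parameters are [17, 7, 4]_9; such a code would be non-MDS.


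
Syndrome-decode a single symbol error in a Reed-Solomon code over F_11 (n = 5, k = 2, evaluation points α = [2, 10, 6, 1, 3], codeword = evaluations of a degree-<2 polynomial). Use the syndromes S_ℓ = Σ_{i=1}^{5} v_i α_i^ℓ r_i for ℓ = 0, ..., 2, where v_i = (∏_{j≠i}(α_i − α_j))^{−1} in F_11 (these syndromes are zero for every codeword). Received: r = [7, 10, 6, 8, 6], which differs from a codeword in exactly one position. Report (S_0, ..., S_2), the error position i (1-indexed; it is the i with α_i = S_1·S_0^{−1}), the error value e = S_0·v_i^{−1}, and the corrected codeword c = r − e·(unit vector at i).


S = (7, 9, 10), error at position 3, error magnitude e = 3, c = [7, 10, 3, 8, 6].

Step 1: column multipliers v_i = (∏_{j≠i}(α_i − α_j))^{−1} mod 11.
  i = 1 (α = 2): (2−10)(2−6)(2−1)(2−3) = (−8)·(−4)·1·(−1) = −32 ≡ 1, so v_1 = 1^{−1} = 1 (mod 11).
  i = 2 (α = 10): (10−2)(10−6)(10−1)(10−3) = 8·4·9·7 = 2016 ≡ 3, so v_2 = 3^{−1} = 4 (mod 11).
  i = 3 (α = 6): (6−2)(6−10)(6−1)(6−3) = 4·(−4)·5·3 = −240 ≡ 2, so v_3 = 2^{−1} = 6 (mod 11).
  i = 4 (α = 1): (1−2)(1−10)(1−6)(1−3) = (−1)·(−9)·(−5)·(−2) = 90 ≡ 2, so v_4 = 2^{−1} = 6 (mod 11).
  i = 5 (α = 3): (3−2)(3−10)(3−6)(3−1) = 1·(−7)·(−3)·2 = 42 ≡ 9, so v_5 = 9^{−1} = 5 (mod 11).
  v = [1, 4, 6, 6, 5].
Step 2: syndromes of r = [7, 10, 6, 8, 6] (all sums mod 11).
  S_0 = Σ v_i r_i = 1·7 + 4·10 + 6·6 + 6·8 + 5·6 = 161 ≡ 7.
  S_1 = Σ v_i α_i r_i = 1·2·7 + 4·10·10 + 6·6·6 + 6·1·8 + 5·3·6 = 768 ≡ 9.
  α_i^2 mod 11 = [4, 1, 3, 1, 9].
  S_2 = Σ v_i α_i^2 r_i = 1·4·7 + 4·1·10 + 6·3·6 + 6·1·8 + 5·9·6 = 494 ≡ 10.
  S = (7, 9, 10) ≠ 0, so r is not a codeword (an error is present).
Step 3: locate the error. For a single error e at position i, S_ℓ = v_i·e·α_i^ℓ, so α_err = S_1/S_0.
  S_0^{−1} = 7^{−1} = 8 (mod 11), so α_err = 9·8 = 72 ≡ 6 = α_3. Error position i = 3.
  Consistency check: S_2/S_1 = 10·5 = 50 ≡ 6 = α_err ✓ (single-error assumption holds).
Step 4: error magnitude e = S_0/v_3 = S_0·∏_{j≠3}(α_3 − α_j) = 7·2 = 14 ≡ 3 (mod 11).
Step 5: correct position 3: c_3 = r_3 − e = 6 − 3 ≡ 3 (mod 11). Hence c = [7, 10, 3, 8, 6].
  Check: interpolating c through the α_i gives m(x) = 9 + 10·x (degree < 2) with m(α_i) = c_i for every i, so c is indeed a codeword.


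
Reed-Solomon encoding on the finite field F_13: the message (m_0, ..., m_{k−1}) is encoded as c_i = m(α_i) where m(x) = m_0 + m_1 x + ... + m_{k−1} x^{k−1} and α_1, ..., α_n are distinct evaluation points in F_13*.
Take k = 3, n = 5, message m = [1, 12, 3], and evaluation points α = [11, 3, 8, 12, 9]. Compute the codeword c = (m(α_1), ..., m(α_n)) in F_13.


c = [2, 12, 3, 5, 1]

Message polynomial: m(x) = 1 + 12·x + 3·x^2 (mod 13).
For each evaluation point α_i, compute m(α_i) mod 13:
  α_1 = 11: Horner steps 3 → 6 → 2, so m(11) = 2.
  α_2 = 3: Horner steps 3 → 8 → 12, so m(3) = 12.
  α_3 = 8: Horner steps 3 → 10 → 3, so m(8) = 3.
  α_4 = 12: Horner steps 3 → 9 → 5, so m(12) = 5.
  α_5 = 9: Horner steps 3 → 0 → 1, so m(9) = 1.
Codeword c = [2, 12, 3, 5, 1] ∈ F_13^5.


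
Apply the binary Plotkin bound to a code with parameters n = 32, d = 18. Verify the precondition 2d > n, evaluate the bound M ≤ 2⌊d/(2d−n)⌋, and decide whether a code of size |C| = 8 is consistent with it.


Plotkin bound M ≤ 8; given |C| = 8 ≤ bound (satisfied).

Check applicability: 2d = 36, n = 32.
2d − n = 4 > 0, so Plotkin applies.
Compute d/(2d−n) = 18/4 ≈ 4.5000.
⌊d/(2d−n)⌋ = 4.
Plotkin bound: M ≤ 2·4 = 8.
Given |C| = 8, check: satisfied.
This |C| is at the Plotkin bound.


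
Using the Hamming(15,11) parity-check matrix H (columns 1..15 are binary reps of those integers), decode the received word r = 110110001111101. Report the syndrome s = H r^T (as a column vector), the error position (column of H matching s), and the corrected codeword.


s = (0, 1, 0, 0)^T, error position = 4, corrected codeword c = 110010001111101

Compute s = H r^T mod 2 one row at a time:
  s_1 = 0 + 1 + 1 + 1 + 1 + 1 + 0 + 1 = 6 ≡ 0 (mod 2).
  s_2 = 1 + 1 + 0 + 0 + 1 + 1 + 0 + 1 = 5 ≡ 1 (mod 2).
  s_3 = 1 + 0 + 0 + 0 + 1 + 1 + 0 + 1 = 4 ≡ 0 (mod 2).
  s_4 = 1 + 0 + 1 + 0 + 1 + 1 + 1 + 1 = 6 ≡ 0 (mod 2).
s = (0, 1, 0, 0)^T — this equals column 4 of H (binary 0100), so error is at position 4.
Correct: flip bit 4 of r = 110110001111101 to get c = 110010001111101.


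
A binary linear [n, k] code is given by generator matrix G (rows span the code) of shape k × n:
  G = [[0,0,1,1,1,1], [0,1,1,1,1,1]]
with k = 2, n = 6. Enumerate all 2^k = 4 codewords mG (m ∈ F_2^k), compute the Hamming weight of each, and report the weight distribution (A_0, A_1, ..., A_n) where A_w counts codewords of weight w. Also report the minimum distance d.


Weight distribution: A_0 = 1, A_1 = 1, A_4 = 1, A_5 = 1. Minimum distance d = 1.

Enumerate all 2^2 = 4 messages m ∈ F_2^2.
For each, compute codeword c = mG in F_2^6, then tally its weight.
  m = 00 → c = 000000, weight = 0.
  m = 10 → c = 001111, weight = 4.
  m = 01 → c = 011111, weight = 5.
  m = 11 → c = 010000, weight = 1.
Tally weights:
  weight 0: 1 codewords.
  weight 1: 1 codewords.
  weight 4: 1 codewords.
  weight 5: 1 codewords.
Minimum distance d = smallest w > 0 with A_w > 0 = 1.
Sanity: Σ A_w = 4 = 2^2 = 4 ✓.


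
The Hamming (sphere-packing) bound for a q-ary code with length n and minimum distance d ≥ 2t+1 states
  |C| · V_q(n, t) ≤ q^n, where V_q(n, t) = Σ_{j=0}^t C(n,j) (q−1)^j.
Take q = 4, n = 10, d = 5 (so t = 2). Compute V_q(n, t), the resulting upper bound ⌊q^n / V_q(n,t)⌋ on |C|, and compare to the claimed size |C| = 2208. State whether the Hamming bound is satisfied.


V_q(n, t) = 436, q^n = 1048576, Hamming bound = 2404, |C| = 2208 ≤ bound (satisfied).

Step 1: Compute V_q(n, t) = Σ_{j=0}^2 C(n, j) (q−1)^j.
  j = 0: C(10,0)·(3)^0 = 1·1 = 1.
  j = 1: C(10,1)·(3)^1 = 10·3 = 30.
  j = 2: C(10,2)·(3)^2 = 45·9 = 405.
  V_q(n, t) = 1 + 30 + 405 = 436.
Step 2: q^n = 4^10 = 1048576.
Step 3: Hamming bound ⌊q^n / V_q(n,t)⌋ = ⌊1048576/436⌋ = 2404.
Step 4: Compare |C| = 2208 to 2404: satisfied.
The claimed |C| lies below the Hamming bound.


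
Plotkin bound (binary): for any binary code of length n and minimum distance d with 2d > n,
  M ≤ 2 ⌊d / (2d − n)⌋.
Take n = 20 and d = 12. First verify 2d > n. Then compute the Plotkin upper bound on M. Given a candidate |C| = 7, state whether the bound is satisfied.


Plotkin bound M ≤ 6; given |C| = 7 > bound (violated).

Check applicability: 2d = 24, n = 20.
2d − n = 4 > 0, so Plotkin applies.
Compute d/(2d−n) = 12/4 ≈ 3.0000.
⌊d/(2d−n)⌋ = 3.
Plotkin bound: M ≤ 2·3 = 6.
Given |C| = 7, check: VIOLATED.
This |C| is above the Plotkin bound, so no binary code with n = 20, d = 12 and 7 codewords exists.


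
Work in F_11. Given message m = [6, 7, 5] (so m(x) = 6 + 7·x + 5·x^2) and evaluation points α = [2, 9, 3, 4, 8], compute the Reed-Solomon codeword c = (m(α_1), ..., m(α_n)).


c = [7, 1, 6, 4, 8]

Message polynomial: m(x) = 6 + 7·x + 5·x^2 (mod 11).
For each evaluation point α_i, compute m(α_i) mod 11:
  α_1 = 2: Horner steps 5 → 6 → 7, so m(2) = 7.
  α_2 = 9: Horner steps 5 → 8 → 1, so m(9) = 1.
  α_3 = 3: Horner steps 5 → 0 → 6, so m(3) = 6.
  α_4 = 4: Horner steps 5 → 5 → 4, so m(4) = 4.
  α_5 = 8: Horner steps 5 → 3 → 8, so m(8) = 8.
Codeword c = [7, 1, 6, 4, 8] ∈ F_11^5.


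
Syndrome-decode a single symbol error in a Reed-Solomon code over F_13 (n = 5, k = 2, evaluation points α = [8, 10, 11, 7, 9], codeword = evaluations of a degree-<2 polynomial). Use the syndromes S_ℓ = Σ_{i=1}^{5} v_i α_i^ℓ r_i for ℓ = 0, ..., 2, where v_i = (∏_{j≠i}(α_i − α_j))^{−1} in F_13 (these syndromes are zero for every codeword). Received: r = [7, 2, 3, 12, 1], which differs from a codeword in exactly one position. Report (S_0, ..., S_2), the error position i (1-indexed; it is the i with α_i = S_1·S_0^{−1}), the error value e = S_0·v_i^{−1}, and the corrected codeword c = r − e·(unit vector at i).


S = (1, 8, 12), error at position 1, error magnitude e = 7, c = [0, 2, 3, 12, 1].

Step 1: column multipliers v_i = (∏_{j≠i}(α_i − α_j))^{−1} mod 13.
  i = 1 (α = 8): (8−10)(8−11)(8−7)(8−9) = (−2)·(−3)·1·(−1) = −6 ≡ 7, so v_1 = 7^{−1} = 2 (mod 13).
  i = 2 (α = 10): (10−8)(10−11)(10−7)(10−9) = 2·(−1)·3·1 = −6 ≡ 7, so v_2 = 7^{−1} = 2 (mod 13).
  i = 3 (α = 11): (11−8)(11−10)(11−7)(11−9) = 3·1·4·2 = 24 ≡ 11, so v_3 = 11^{−1} = 6 (mod 13).
  i = 4 (α = 7): (7−8)(7−10)(7−11)(7−9) = (−1)·(−3)·(−4)·(−2) = 24 ≡ 11, so v_4 = 11^{−1} = 6 (mod 13).
  i = 5 (α = 9): (9−8)(9−10)(9−11)(9−7) = 1·(−1)·(−2)·2 = 4 ≡ 4, so v_5 = 4^{−1} = 10 (mod 13).
  v = [2, 2, 6, 6, 10].
Step 2: syndromes of r = [7, 2, 3, 12, 1] (all sums mod 13).
  S_0 = Σ v_i r_i = 2·7 + 2·2 + 6·3 + 6·12 + 10·1 = 118 ≡ 1.
  S_1 = Σ v_i α_i r_i = 2·8·7 + 2·10·2 + 6·11·3 + 6·7·12 + 10·9·1 = 944 ≡ 8.
  α_i^2 mod 13 = [12, 9, 4, 10, 3].
  S_2 = Σ v_i α_i^2 r_i = 2·12·7 + 2·9·2 + 6·4·3 + 6·10·12 + 10·3·1 = 1026 ≡ 12.
  S = (1, 8, 12) ≠ 0, so r is not a codeword (an error is present).
Step 3: locate the error. For a single error e at position i, S_ℓ = v_i·e·α_i^ℓ, so α_err = S_1/S_0.
  S_0^{−1} = 1^{−1} = 1 (mod 13), so α_err = 8·1 = 8 ≡ 8 = α_1. Error position i = 1.
  Consistency check: S_2/S_1 = 12·5 = 60 ≡ 8 = α_err ✓ (single-error assumption holds).
Step 4: error magnitude e = S_0/v_1 = S_0·∏_{j≠1}(α_1 − α_j) = 1·7 = 7 ≡ 7 (mod 13).
Step 5: correct position 1: c_1 = r_1 − e = 7 − 7 ≡ 0 (mod 13). Hence c = [0, 2, 3, 12, 1].
  Check: interpolating c through the α_i gives m(x) = 5 + 1·x (degree < 2) with m(α_i) = c_i for every i, so c is indeed a codeword.


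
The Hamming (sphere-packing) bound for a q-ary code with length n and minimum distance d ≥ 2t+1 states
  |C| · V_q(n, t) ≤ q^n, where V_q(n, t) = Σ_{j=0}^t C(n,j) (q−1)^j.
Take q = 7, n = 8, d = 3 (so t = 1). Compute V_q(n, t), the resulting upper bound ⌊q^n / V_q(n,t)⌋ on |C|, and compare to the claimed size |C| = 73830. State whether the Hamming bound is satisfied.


V_q(n, t) = 49, q^n = 5764801, Hamming bound = 117649, |C| = 73830 ≤ bound (satisfied).

Step 1: Compute V_q(n, t) = Σ_{j=0}^1 C(n, j) (q−1)^j.
  j = 0: C(8,0)·(6)^0 = 1·1 = 1.
  j = 1: C(8,1)·(6)^1 = 8·6 = 48.
  V_q(n, t) = 1 + 48 = 49.
Step 2: q^n = 7^8 = 5764801.
Step 3: Hamming bound ⌊q^n / V_q(n,t)⌋ = ⌊5764801/49⌋ = 117649.
Step 4: Compare |C| = 73830 to 117649: satisfied.
The claimed |C| lies below the Hamming bound.


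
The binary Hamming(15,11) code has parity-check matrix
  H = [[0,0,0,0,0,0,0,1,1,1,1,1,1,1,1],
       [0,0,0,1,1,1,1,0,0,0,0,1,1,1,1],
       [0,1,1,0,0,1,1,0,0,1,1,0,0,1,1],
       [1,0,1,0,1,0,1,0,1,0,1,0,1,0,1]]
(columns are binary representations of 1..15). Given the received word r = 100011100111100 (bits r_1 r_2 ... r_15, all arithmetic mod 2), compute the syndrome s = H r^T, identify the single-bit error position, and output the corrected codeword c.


s = (0, 1, 0, 1)^T, error position = 5, corrected codeword c = 100001100111100

Compute s = H r^T mod 2 one row at a time:
  s_1 = 0 + 0 + 1 + 1 + 1 + 1 + 0 + 0 = 4 ≡ 0 (mod 2).
  s_2 = 0 + 1 + 1 + 1 + 1 + 1 + 0 + 0 = 5 ≡ 1 (mod 2).
  s_3 = 0 + 0 + 1 + 1 + 1 + 1 + 0 + 0 = 4 ≡ 0 (mod 2).
  s_4 = 1 + 0 + 1 + 1 + 0 + 1 + 1 + 0 = 5 ≡ 1 (mod 2).
s = (0, 1, 0, 1)^T — this equals column 5 of H (binary 0101), so error is at position 5.
Correct: flip bit 5 of r = 100011100111100 to get c = 100001100111100.


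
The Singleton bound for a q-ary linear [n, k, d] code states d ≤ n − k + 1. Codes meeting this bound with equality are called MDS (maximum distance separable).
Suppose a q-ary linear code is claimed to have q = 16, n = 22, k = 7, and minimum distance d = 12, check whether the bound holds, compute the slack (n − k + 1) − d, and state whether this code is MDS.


Singleton RHS = n − k + 1 = 16, slack = 4, bound satisfied, not MDS.

Singleton bound: d ≤ n − k + 1.
Here n = 22, k = 7, so n − k + 1 = 16.
Given d = 12, check d ≤ 16: YES.
Slack = (n − k + 1) − d = 4.
The code is NOT MDS (slack = 4 > 0).
Description: the claimed parameters are [22, 7, 12]_16; such a code would be non-MDS.


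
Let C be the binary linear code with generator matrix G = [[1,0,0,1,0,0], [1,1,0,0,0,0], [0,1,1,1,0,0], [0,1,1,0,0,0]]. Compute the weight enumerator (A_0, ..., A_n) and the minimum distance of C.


Weight distribution: A_0 = 1, A_1 = 4, A_2 = 6, A_3 = 4, A_4 = 1. Minimum distance d = 1.

Enumerate all 2^4 = 16 messages m ∈ F_2^4.
For each, compute codeword c = mG in F_2^6, then tally its weight.
  m = 0000 → c = 000000, weight = 0.
  m = 1000 → c = 100100, weight = 2.
  m = 0100 → c = 110000, weight = 2.
  m = 1100 → c = 010100, weight = 2.
  m = 0010 → c = 011100, weight = 3.
  m = 1010 → c = 111000, weight = 3.
  m = 0110 → c = 101100, weight = 3.
  m = 1110 → c = 001000, weight = 1.
  m = 0001 → c = 011000, weight = 2.
  m = 1001 → c = 111100, weight = 4.
  m = 0101 → c = 101000, weight = 2.
  m = 1101 → c = 001100, weight = 2.
  m = 0011 → c = 000100, weight = 1.
  m = 1011 → c = 100000, weight = 1.
  m = 0111 → c = 110100, weight = 3.
  m = 1111 → c = 010000, weight = 1.
Tally weights:
  weight 0: 1 codewords.
  weight 1: 4 codewords.
  weight 2: 6 codewords.
  weight 3: 4 codewords.
  weight 4: 1 codewords.
Minimum distance d = smallest w > 0 with A_w > 0 = 1.
Sanity: Σ A_w = 16 = 2^4 = 16 ✓.
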